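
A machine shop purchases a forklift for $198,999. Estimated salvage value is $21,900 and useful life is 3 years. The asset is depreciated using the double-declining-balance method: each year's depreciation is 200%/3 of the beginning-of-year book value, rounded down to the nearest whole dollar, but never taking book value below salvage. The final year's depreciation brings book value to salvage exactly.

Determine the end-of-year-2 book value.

Depreciable base = $198,999 − $21,900 = $177,099.
Year 1: ⌊$198,999 × 200%/3⌋ = $132,666. Book value $66,333.
Year 2: ⌊$66,333 × 200%/3⌋ = $44,222. Book value $22,111.

$22,111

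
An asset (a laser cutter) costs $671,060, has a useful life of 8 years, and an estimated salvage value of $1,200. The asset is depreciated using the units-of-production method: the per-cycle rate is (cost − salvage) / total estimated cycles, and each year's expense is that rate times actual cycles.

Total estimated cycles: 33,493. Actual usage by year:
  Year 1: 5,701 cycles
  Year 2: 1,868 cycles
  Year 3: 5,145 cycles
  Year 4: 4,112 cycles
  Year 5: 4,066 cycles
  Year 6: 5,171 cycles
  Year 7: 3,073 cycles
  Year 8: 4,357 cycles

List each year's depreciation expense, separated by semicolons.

Depreciable base = $671,060 − $1,200 = $669,860.
Rate = $669,860 / 33,493 cycles = $20 per cycle.
Year 1: 5,701 × $20 = $114,020. Book value $557,040.
Year 2: 1,868 × $20 = $37,360. Book value $519,680.
Year 3: 5,145 × $20 = $102,900. Book value $416,780.
Year 4: 4,112 × $20 = $82,240. Book value $334,540.
Year 5: 4,066 × $20 = $81,320. Book value $253,220.
Year 6: 5,171 × $20 = $103,420. Book value $149,800.
Year 7: 3,073 × $20 = $61,460. Book value $88,340.
Year 8: 4,357 × $20 = $87,140. Book value $1,200.

$114,020; $37,360; $102,900; $82,240; $81,320; $103,420; $61,460; $87,140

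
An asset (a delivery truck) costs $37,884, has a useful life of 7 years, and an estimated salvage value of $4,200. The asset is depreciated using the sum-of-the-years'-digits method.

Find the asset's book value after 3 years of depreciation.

$16,230

Depreciable base = $37,884 − $4,200 = $33,684.
Sum of the years' digits = 7+6+5+4+3+2+1 = 28.
Year 1: $33,684 × 7/28 = $8,421. Book value $29,463.
Year 2: $33,684 × 6/28 = $7,218. Book value $22,245.
Year 3: $33,684 × 5/28 = $6,015. Book value $16,230.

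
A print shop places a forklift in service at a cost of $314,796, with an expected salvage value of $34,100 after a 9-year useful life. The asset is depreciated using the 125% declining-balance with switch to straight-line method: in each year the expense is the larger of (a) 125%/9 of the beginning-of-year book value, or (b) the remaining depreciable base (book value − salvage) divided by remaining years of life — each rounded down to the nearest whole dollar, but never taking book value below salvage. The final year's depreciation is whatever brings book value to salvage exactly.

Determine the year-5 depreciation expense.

Depreciable base = $314,796 − $34,100 = $280,696.
Year 1: DB = ⌊$314,796 × 125%/9⌋ = $43,721; SL = ⌊$280,696/9⌋ = $31,188 → take DB $43,721. Book value $271,075.
Year 2: DB = ⌊$271,075 × 125%/9⌋ = $37,649; SL = ⌊$236,975/8⌋ = $29,621 → take DB $37,649. Book value $233,426.
Year 3: DB = ⌊$233,426 × 125%/9⌋ = $32,420; SL = ⌊$199,326/7⌋ = $28,475 → take DB $32,420. Book value $201,006.
Year 4: DB = ⌊$201,006 × 125%/9⌋ = $27,917; SL = ⌊$166,906/6⌋ = $27,817 → take DB $27,917. Book value $173,089.
Year 5: DB = ⌊$173,089 × 125%/9⌋ = $24,040; SL = ⌊$138,989/5⌋ = $27,797 → take SL $27,797. Book value $145,292.

$27,797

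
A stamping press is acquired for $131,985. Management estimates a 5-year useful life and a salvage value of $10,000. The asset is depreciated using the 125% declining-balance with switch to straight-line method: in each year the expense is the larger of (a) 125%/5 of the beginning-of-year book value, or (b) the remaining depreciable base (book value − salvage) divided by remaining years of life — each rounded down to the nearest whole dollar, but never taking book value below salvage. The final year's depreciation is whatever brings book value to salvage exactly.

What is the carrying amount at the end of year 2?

Depreciable base = $131,985 − $10,000 = $121,985.
Year 1: DB = ⌊$131,985 × 125%/5⌋ = $32,996; SL = ⌊$121,985/5⌋ = $24,397 → take DB $32,996. Book value $98,989.
Year 2: DB = ⌊$98,989 × 125%/5⌋ = $24,747; SL = ⌊$88,989/4⌋ = $22,247 → take DB $24,747. Book value $74,242.

$74,242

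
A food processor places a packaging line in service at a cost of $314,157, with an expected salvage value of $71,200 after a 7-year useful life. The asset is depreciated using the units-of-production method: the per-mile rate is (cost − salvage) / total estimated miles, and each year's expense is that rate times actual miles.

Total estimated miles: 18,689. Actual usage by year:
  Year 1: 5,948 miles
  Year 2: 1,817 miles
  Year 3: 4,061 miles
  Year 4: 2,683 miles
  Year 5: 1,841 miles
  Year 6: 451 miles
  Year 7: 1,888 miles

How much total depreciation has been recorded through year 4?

Depreciable base = $314,157 − $71,200 = $242,957.
Rate = $242,957 / 18,689 miles = $13 per mile.
Year 1: 5,948 × $13 = $77,324. Book value $236,833.
Year 2: 1,817 × $13 = $23,621. Book value $213,212.
Year 3: 4,061 × $13 = $52,793. Book value $160,419.
Year 4: 2,683 × $13 = $34,879. Book value $125,540.
Accumulated through year 4 = $314,157 − $125,540 = $188,617.

$188,617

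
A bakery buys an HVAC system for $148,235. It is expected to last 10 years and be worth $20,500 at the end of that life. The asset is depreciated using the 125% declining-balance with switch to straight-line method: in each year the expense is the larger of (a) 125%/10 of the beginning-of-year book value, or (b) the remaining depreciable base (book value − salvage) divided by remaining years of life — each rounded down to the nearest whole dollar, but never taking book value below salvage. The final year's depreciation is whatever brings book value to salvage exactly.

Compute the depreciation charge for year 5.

$11,065

Depreciable base = $148,235 − $20,500 = $127,735.
Year 1: DB = ⌊$148,235 × 125%/10⌋ = $18,529; SL = ⌊$127,735/10⌋ = $12,773 → take DB $18,529. Book value $129,706.
Year 2: DB = ⌊$129,706 × 125%/10⌋ = $16,213; SL = ⌊$109,206/9⌋ = $12,134 → take DB $16,213. Book value $113,493.
Year 3: DB = ⌊$113,493 × 125%/10⌋ = $14,186; SL = ⌊$92,993/8⌋ = $11,624 → take DB $14,186. Book value $99,307.
Year 4: DB = ⌊$99,307 × 125%/10⌋ = $12,413; SL = ⌊$78,807/7⌋ = $11,258 → take DB $12,413. Book value $86,894.
Year 5: DB = ⌊$86,894 × 125%/10⌋ = $10,861; SL = ⌊$66,394/6⌋ = $11,065 → take SL $11,065. Book value $75,829.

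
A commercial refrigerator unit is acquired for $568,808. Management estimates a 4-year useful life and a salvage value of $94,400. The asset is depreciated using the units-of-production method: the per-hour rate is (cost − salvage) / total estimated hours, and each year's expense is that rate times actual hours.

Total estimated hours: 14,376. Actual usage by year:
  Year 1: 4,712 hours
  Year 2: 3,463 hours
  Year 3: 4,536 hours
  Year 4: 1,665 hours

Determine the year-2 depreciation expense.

Depreciable base = $568,808 − $94,400 = $474,408.
Rate = $474,408 / 14,376 hours = $33 per hour.
Year 1: 4,712 × $33 = $155,496. Book value $413,312.
Year 2: 3,463 × $33 = $114,279. Book value $299,033.

$114,279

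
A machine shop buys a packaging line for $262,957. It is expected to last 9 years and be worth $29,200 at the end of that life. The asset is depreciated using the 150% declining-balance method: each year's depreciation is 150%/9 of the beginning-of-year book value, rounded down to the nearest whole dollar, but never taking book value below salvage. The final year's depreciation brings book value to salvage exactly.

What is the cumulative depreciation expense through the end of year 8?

Depreciable base = $262,957 − $29,200 = $233,757.
Year 1: ⌊$262,957 × 150%/9⌋ = $43,826. Book value $219,131.
Year 2: ⌊$219,131 × 150%/9⌋ = $36,521. Book value $182,610.
Year 3: ⌊$182,610 × 150%/9⌋ = $30,435. Book value $152,175.
Year 4: ⌊$152,175 × 150%/9⌋ = $25,362. Book value $126,813.
Year 5: ⌊$126,813 × 150%/9⌋ = $21,135. Book value $105,678.
Year 6: ⌊$105,678 × 150%/9⌋ = $17,613. Book value $88,065.
Year 7: ⌊$88,065 × 150%/9⌋ = $14,677. Book value $73,388.
Year 8: ⌊$73,388 × 150%/9⌋ = $12,231. Book value $61,157.
Accumulated through year 8 = $262,957 − $61,157 = $201,800.

$201,800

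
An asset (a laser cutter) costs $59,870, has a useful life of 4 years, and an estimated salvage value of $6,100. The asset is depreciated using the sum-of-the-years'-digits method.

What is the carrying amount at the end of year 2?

Depreciable base = $59,870 − $6,100 = $53,770.
Sum of the years' digits = 4+3+2+1 = 10.
Year 1: $53,770 × 4/10 = $21,508. Book value $38,362.
Year 2: $53,770 × 3/10 = $16,131. Book value $22,231.

$22,231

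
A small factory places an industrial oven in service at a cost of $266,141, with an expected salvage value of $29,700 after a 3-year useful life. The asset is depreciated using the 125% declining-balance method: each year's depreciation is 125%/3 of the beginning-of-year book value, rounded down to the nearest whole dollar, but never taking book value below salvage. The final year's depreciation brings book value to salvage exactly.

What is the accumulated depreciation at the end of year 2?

$175,579

Depreciable base = $266,141 − $29,700 = $236,441.
Year 1: ⌊$266,141 × 125%/3⌋ = $110,892. Book value $155,249.
Year 2: ⌊$155,249 × 125%/3⌋ = $64,687. Book value $90,562.
Accumulated through year 2 = $266,141 − $90,562 = $175,579.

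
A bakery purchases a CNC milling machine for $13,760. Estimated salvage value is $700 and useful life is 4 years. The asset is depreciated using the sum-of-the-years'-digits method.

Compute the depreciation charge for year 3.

Depreciable base = $13,760 − $700 = $13,060.
Sum of the years' digits = 4+3+2+1 = 10.
Year 1: $13,060 × 4/10 = $5,224. Book value $8,536.
Year 2: $13,060 × 3/10 = $3,918. Book value $4,618.
Year 3: $13,060 × 2/10 = $2,612. Book value $2,006.

$2,612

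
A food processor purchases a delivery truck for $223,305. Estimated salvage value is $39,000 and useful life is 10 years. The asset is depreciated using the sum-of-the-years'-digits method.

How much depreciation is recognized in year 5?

Depreciable base = $223,305 − $39,000 = $184,305.
Sum of the years' digits = 10+9+8+7+6+5+4+3+2+1 = 55.
Year 1: $184,305 × 10/55 = $33,510. Book value $189,795.
Year 2: $184,305 × 9/55 = $30,159. Book value $159,636.
Year 3: $184,305 × 8/55 = $26,808. Book value $132,828.
Year 4: $184,305 × 7/55 = $23,457. Book value $109,371.
Year 5: $184,305 × 6/55 = $20,106. Book value $89,265.

$20,106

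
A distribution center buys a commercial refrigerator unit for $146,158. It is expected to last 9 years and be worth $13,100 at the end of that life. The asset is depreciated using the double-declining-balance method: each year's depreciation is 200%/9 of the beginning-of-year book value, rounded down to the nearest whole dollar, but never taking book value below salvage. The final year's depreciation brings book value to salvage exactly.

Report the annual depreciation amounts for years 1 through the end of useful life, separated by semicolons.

$32,479; $25,262; $19,648; $15,282; $11,886; $9,244; $7,190; $5,592; $6,475

Depreciable base = $146,158 − $13,100 = $133,058.
Year 1: ⌊$146,158 × 200%/9⌋ = $32,479. Book value $113,679.
Year 2: ⌊$113,679 × 200%/9⌋ = $25,262. Book value $88,417.
Year 3: ⌊$88,417 × 200%/9⌋ = $19,648. Book value $68,769.
Year 4: ⌊$68,769 × 200%/9⌋ = $15,282. Book value $53,487.
Year 5: ⌊$53,487 × 200%/9⌋ = $11,886. Book value $41,601.
Year 6: ⌊$41,601 × 200%/9⌋ = $9,244. Book value $32,357.
Year 7: ⌊$32,357 × 200%/9⌋ = $7,190. Book value $25,167.
Year 8: ⌊$25,167 × 200%/9⌋ = $5,592. Book value $19,575.
Year 9 (final): $19,575 − $13,100 = $6,475. Book value $13,100.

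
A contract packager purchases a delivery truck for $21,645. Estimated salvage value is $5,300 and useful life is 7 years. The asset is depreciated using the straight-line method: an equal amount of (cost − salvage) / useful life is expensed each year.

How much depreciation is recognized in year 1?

Depreciable base = $21,645 − $5,300 = $16,345.
Annual expense = $16,345 / 7 = $2,335.

$2,335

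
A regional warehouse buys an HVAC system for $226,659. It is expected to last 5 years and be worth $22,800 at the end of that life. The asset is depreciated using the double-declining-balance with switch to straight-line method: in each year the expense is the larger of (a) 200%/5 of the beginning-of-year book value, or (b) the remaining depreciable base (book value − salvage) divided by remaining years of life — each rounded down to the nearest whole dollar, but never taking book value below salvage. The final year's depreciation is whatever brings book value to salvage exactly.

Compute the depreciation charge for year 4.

Depreciable base = $226,659 − $22,800 = $203,859.
Year 1: DB = ⌊$226,659 × 200%/5⌋ = $90,663; SL = ⌊$203,859/5⌋ = $40,771 → take DB $90,663. Book value $135,996.
Year 2: DB = ⌊$135,996 × 200%/5⌋ = $54,398; SL = ⌊$113,196/4⌋ = $28,299 → take DB $54,398. Book value $81,598.
Year 3: DB = ⌊$81,598 × 200%/5⌋ = $32,639; SL = ⌊$58,798/3⌋ = $19,599 → take DB $32,639. Book value $48,959.
Year 4: DB = ⌊$48,959 × 200%/5⌋ = $19,583; SL = ⌊$26,159/2⌋ = $13,079 → take DB $19,583. Book value $29,376.

$19,583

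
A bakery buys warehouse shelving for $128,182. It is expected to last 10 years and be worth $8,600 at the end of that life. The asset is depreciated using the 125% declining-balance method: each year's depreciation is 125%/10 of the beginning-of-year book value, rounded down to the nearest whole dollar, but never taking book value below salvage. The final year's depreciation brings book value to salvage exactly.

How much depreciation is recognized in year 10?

Depreciable base = $128,182 − $8,600 = $119,582.
Year 1: ⌊$128,182 × 125%/10⌋ = $16,022. Book value $112,160.
Year 2: ⌊$112,160 × 125%/10⌋ = $14,020. Book value $98,140.
Year 3: ⌊$98,140 × 125%/10⌋ = $12,267. Book value $85,873.
Year 4: ⌊$85,873 × 125%/10⌋ = $10,734. Book value $75,139.
Year 5: ⌊$75,139 × 125%/10⌋ = $9,392. Book value $65,747.
Year 6: ⌊$65,747 × 125%/10⌋ = $8,218. Book value $57,529.
Year 7: ⌊$57,529 × 125%/10⌋ = $7,191. Book value $50,338.
Year 8: ⌊$50,338 × 125%/10⌋ = $6,292. Book value $44,046.
Year 9: ⌊$44,046 × 125%/10⌋ = $5,505. Book value $38,541.
Year 10 (final): $38,541 − $8,600 = $29,941. Book value $8,600.

$29,941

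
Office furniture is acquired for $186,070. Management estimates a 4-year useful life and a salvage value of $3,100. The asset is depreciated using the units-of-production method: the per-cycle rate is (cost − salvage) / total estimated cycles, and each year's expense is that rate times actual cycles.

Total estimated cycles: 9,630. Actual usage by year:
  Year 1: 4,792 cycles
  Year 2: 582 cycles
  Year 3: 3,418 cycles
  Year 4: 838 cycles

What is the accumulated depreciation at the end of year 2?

$102,106

Depreciable base = $186,070 − $3,100 = $182,970.
Rate = $182,970 / 9,630 cycles = $19 per cycle.
Year 1: 4,792 × $19 = $91,048. Book value $95,022.
Year 2: 582 × $19 = $11,058. Book value $83,964.
Accumulated through year 2 = $186,070 − $83,964 = $102,106.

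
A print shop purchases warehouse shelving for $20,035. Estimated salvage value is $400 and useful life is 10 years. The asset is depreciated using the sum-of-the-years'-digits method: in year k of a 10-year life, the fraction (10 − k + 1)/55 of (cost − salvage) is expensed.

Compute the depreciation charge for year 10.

$357

Depreciable base = $20,035 − $400 = $19,635.
Sum of the years' digits = 10+9+8+7+6+5+4+3+2+1 = 55.
Year 1: $19,635 × 10/55 = $3,570. Book value $16,465.
Year 2: $19,635 × 9/55 = $3,213. Book value $13,252.
Year 3: $19,635 × 8/55 = $2,856. Book value $10,396.
Year 4: $19,635 × 7/55 = $2,499. Book value $7,897.
Year 5: $19,635 × 6/55 = $2,142. Book value $5,755.
Year 6: $19,635 × 5/55 = $1,785. Book value $3,970.
Year 7: $19,635 × 4/55 = $1,428. Book value $2,542.
Year 8: $19,635 × 3/55 = $1,071. Book value $1,471.
Year 9: $19,635 × 2/55 = $714. Book value $757.
Year 10: $19,635 × 1/55 = $357. Book value $400.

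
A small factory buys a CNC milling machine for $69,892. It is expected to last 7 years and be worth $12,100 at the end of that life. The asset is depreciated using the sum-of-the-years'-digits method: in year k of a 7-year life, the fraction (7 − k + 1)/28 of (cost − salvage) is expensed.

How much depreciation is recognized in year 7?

$2,064

Depreciable base = $69,892 − $12,100 = $57,792.
Sum of the years' digits = 7+6+5+4+3+2+1 = 28.
Year 1: $57,792 × 7/28 = $14,448. Book value $55,444.
Year 2: $57,792 × 6/28 = $12,384. Book value $43,060.
Year 3: $57,792 × 5/28 = $10,320. Book value $32,740.
Year 4: $57,792 × 4/28 = $8,256. Book value $24,484.
Year 5: $57,792 × 3/28 = $6,192. Book value $18,292.
Year 6: $57,792 × 2/28 = $4,128. Book value $14,164.
Year 7: $57,792 × 1/28 = $2,064. Book value $12,100.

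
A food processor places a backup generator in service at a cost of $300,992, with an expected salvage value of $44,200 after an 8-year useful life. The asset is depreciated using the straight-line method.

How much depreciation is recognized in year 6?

Depreciable base = $300,992 − $44,200 = $256,792.
Annual expense = $256,792 / 8 = $32,099.

$32,099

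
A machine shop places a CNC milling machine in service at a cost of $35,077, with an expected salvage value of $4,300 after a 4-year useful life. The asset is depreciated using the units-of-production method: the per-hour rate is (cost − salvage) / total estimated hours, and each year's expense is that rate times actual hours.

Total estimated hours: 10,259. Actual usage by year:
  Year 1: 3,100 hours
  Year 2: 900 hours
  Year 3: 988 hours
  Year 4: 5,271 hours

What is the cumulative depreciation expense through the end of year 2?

Depreciable base = $35,077 − $4,300 = $30,777.
Rate = $30,777 / 10,259 hours = $3 per hour.
Year 1: 3,100 × $3 = $9,300. Book value $25,777.
Year 2: 900 × $3 = $2,700. Book value $23,077.
Accumulated through year 2 = $35,077 − $23,077 = $12,000.

$12,000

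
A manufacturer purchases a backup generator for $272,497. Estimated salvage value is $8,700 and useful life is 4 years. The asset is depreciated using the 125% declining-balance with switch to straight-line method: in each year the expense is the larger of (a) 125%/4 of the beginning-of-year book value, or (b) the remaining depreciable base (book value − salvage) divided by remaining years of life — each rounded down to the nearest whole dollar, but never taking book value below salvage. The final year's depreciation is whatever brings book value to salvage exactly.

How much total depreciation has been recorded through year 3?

$204,249

Depreciable base = $272,497 − $8,700 = $263,797.
Year 1: DB = ⌊$272,497 × 125%/4⌋ = $85,155; SL = ⌊$263,797/4⌋ = $65,949 → take DB $85,155. Book value $187,342.
Year 2: DB = ⌊$187,342 × 125%/4⌋ = $58,544; SL = ⌊$178,642/3⌋ = $59,547 → take SL $59,547. Book value $127,795.
Year 3: DB = ⌊$127,795 × 125%/4⌋ = $39,935; SL = ⌊$119,095/2⌋ = $59,547 → take SL $59,547. Book value $68,248.
Accumulated through year 3 = $272,497 − $68,248 = $204,249.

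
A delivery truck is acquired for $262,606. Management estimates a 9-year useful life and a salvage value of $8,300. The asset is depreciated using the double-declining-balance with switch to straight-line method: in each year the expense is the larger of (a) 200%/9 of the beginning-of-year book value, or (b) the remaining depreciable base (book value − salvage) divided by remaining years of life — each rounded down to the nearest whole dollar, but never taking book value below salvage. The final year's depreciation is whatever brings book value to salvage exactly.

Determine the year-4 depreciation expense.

$27,457

Depreciable base = $262,606 − $8,300 = $254,306.
Year 1: DB = ⌊$262,606 × 200%/9⌋ = $58,356; SL = ⌊$254,306/9⌋ = $28,256 → take DB $58,356. Book value $204,250.
Year 2: DB = ⌊$204,250 × 200%/9⌋ = $45,388; SL = ⌊$195,950/8⌋ = $24,493 → take DB $45,388. Book value $158,862.
Year 3: DB = ⌊$158,862 × 200%/9⌋ = $35,302; SL = ⌊$150,562/7⌋ = $21,508 → take DB $35,302. Book value $123,560.
Year 4: DB = ⌊$123,560 × 200%/9⌋ = $27,457; SL = ⌊$115,260/6⌋ = $19,210 → take DB $27,457. Book value $96,103.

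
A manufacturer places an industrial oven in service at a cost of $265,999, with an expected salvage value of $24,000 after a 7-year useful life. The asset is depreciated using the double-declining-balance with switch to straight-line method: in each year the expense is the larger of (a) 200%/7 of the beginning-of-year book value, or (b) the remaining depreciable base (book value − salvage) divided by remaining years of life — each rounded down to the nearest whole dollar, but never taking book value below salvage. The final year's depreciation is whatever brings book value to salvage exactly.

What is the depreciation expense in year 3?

$38,775

Depreciable base = $265,999 − $24,000 = $241,999.
Year 1: DB = ⌊$265,999 × 200%/7⌋ = $75,999; SL = ⌊$241,999/7⌋ = $34,571 → take DB $75,999. Book value $190,000.
Year 2: DB = ⌊$190,000 × 200%/7⌋ = $54,285; SL = ⌊$166,000/6⌋ = $27,666 → take DB $54,285. Book value $135,715.
Year 3: DB = ⌊$135,715 × 200%/7⌋ = $38,775; SL = ⌊$111,715/5⌋ = $22,343 → take DB $38,775. Book value $96,940.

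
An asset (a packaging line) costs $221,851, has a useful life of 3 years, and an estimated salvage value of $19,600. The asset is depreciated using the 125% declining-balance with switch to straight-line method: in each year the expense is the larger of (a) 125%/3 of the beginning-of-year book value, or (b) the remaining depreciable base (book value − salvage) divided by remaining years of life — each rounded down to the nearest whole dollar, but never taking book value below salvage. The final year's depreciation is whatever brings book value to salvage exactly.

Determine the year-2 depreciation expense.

Depreciable base = $221,851 − $19,600 = $202,251.
Year 1: DB = ⌊$221,851 × 125%/3⌋ = $92,437; SL = ⌊$202,251/3⌋ = $67,417 → take DB $92,437. Book value $129,414.
Year 2: DB = ⌊$129,414 × 125%/3⌋ = $53,922; SL = ⌊$109,814/2⌋ = $54,907 → take SL $54,907. Book value $74,507.

$54,907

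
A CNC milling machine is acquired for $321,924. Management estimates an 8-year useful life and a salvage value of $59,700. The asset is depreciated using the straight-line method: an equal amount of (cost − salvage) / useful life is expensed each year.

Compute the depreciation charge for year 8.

Depreciable base = $321,924 − $59,700 = $262,224.
Annual expense = $262,224 / 8 = $32,778.

$32,778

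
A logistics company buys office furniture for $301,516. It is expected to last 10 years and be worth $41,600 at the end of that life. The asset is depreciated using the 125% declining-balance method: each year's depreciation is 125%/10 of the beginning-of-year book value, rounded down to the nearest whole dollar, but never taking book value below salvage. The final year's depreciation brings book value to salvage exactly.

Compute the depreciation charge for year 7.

Depreciable base = $301,516 − $41,600 = $259,916.
Year 1: ⌊$301,516 × 125%/10⌋ = $37,689. Book value $263,827.
Year 2: ⌊$263,827 × 125%/10⌋ = $32,978. Book value $230,849.
Year 3: ⌊$230,849 × 125%/10⌋ = $28,856. Book value $201,993.
Year 4: ⌊$201,993 × 125%/10⌋ = $25,249. Book value $176,744.
Year 5: ⌊$176,744 × 125%/10⌋ = $22,093. Book value $154,651.
Year 6: ⌊$154,651 × 125%/10⌋ = $19,331. Book value $135,320.
Year 7: ⌊$135,320 × 125%/10⌋ = $16,915. Book value $118,405.

$16,915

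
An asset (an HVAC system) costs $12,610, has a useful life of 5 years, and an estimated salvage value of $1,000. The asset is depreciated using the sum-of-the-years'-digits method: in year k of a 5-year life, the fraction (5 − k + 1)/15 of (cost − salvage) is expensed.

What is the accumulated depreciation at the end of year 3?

$9,288

Depreciable base = $12,610 − $1,000 = $11,610.
Sum of the years' digits = 5+4+3+2+1 = 15.
Year 1: $11,610 × 5/15 = $3,870. Book value $8,740.
Year 2: $11,610 × 4/15 = $3,096. Book value $5,644.
Year 3: $11,610 × 3/15 = $2,322. Book value $3,322.
Accumulated through year 3 = $12,610 − $3,322 = $9,288.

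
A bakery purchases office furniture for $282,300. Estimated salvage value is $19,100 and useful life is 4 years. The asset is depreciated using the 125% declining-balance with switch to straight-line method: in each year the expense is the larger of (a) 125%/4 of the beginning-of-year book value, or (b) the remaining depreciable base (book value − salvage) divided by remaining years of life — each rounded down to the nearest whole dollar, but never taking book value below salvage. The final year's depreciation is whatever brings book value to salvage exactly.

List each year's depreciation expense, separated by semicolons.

$88,218; $60,650; $57,166; $57,166

Depreciable base = $282,300 − $19,100 = $263,200.
Year 1: DB = ⌊$282,300 × 125%/4⌋ = $88,218; SL = ⌊$263,200/4⌋ = $65,800 → take DB $88,218. Book value $194,082.
Year 2: DB = ⌊$194,082 × 125%/4⌋ = $60,650; SL = ⌊$174,982/3⌋ = $58,327 → take DB $60,650. Book value $133,432.
Year 3: DB = ⌊$133,432 × 125%/4⌋ = $41,697; SL = ⌊$114,332/2⌋ = $57,166 → take SL $57,166. Book value $76,266.
Year 4 (final): $76,266 − $19,100 = $57,166. Book value $19,100.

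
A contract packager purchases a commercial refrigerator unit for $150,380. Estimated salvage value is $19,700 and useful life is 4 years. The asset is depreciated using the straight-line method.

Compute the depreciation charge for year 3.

Depreciable base = $150,380 − $19,700 = $130,680.
Annual expense = $130,680 / 4 = $32,670.

$32,670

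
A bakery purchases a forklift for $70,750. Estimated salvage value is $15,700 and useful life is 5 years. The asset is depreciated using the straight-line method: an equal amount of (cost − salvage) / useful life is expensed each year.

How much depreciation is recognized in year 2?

Depreciable base = $70,750 − $15,700 = $55,050.
Annual expense = $55,050 / 5 = $11,010.

$11,010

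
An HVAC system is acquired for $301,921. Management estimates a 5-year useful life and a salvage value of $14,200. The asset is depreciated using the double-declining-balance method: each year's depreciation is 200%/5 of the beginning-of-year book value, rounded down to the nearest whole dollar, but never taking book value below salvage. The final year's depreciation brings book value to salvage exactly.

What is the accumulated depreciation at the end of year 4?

$262,791

Depreciable base = $301,921 − $14,200 = $287,721.
Year 1: ⌊$301,921 × 200%/5⌋ = $120,768. Book value $181,153.
Year 2: ⌊$181,153 × 200%/5⌋ = $72,461. Book value $108,692.
Year 3: ⌊$108,692 × 200%/5⌋ = $43,476. Book value $65,216.
Year 4: ⌊$65,216 × 200%/5⌋ = $26,086. Book value $39,130.
Accumulated through year 4 = $301,921 − $39,130 = $262,791.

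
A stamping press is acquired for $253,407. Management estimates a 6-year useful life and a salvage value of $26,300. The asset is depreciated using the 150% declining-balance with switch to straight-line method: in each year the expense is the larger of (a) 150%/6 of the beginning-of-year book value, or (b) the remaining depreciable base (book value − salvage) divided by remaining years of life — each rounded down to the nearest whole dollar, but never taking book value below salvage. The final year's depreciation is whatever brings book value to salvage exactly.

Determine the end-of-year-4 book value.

Depreciable base = $253,407 − $26,300 = $227,107.
Year 1: DB = ⌊$253,407 × 150%/6⌋ = $63,351; SL = ⌊$227,107/6⌋ = $37,851 → take DB $63,351. Book value $190,056.
Year 2: DB = ⌊$190,056 × 150%/6⌋ = $47,514; SL = ⌊$163,756/5⌋ = $32,751 → take DB $47,514. Book value $142,542.
Year 3: DB = ⌊$142,542 × 150%/6⌋ = $35,635; SL = ⌊$116,242/4⌋ = $29,060 → take DB $35,635. Book value $106,907.
Year 4: DB = ⌊$106,907 × 150%/6⌋ = $26,726; SL = ⌊$80,607/3⌋ = $26,869 → take SL $26,869. Book value $80,038.

$80,038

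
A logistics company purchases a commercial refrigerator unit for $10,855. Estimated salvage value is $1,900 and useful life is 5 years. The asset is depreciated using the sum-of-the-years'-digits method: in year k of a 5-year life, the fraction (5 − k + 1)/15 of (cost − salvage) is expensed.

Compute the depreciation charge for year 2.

$2,388

Depreciable base = $10,855 − $1,900 = $8,955.
Sum of the years' digits = 5+4+3+2+1 = 15.
Year 1: $8,955 × 5/15 = $2,985. Book value $7,870.
Year 2: $8,955 × 4/15 = $2,388. Book value $5,482.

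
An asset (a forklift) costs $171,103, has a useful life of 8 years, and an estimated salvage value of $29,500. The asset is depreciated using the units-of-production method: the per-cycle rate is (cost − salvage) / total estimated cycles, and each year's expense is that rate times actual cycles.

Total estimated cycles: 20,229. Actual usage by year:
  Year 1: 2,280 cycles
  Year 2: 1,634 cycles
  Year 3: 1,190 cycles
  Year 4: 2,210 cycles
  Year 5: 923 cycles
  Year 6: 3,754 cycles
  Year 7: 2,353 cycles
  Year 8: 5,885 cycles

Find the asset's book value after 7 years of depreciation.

Depreciable base = $171,103 − $29,500 = $141,603.
Rate = $141,603 / 20,229 cycles = $7 per cycle.
Year 1: 2,280 × $7 = $15,960. Book value $155,143.
Year 2: 1,634 × $7 = $11,438. Book value $143,705.
Year 3: 1,190 × $7 = $8,330. Book value $135,375.
Year 4: 2,210 × $7 = $15,470. Book value $119,905.
Year 5: 923 × $7 = $6,461. Book value $113,444.
Year 6: 3,754 × $7 = $26,278. Book value $87,166.
Year 7: 2,353 × $7 = $16,471. Book value $70,695.

$70,695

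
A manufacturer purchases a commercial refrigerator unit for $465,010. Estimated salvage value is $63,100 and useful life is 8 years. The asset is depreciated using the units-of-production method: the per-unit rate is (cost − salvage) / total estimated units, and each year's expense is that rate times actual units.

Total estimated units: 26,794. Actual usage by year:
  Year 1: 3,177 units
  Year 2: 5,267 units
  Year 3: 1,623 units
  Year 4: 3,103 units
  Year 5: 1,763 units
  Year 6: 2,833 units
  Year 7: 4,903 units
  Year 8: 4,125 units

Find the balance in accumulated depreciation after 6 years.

Depreciable base = $465,010 − $63,100 = $401,910.
Rate = $401,910 / 26,794 units = $15 per unit.
Year 1: 3,177 × $15 = $47,655. Book value $417,355.
Year 2: 5,267 × $15 = $79,005. Book value $338,350.
Year 3: 1,623 × $15 = $24,345. Book value $314,005.
Year 4: 3,103 × $15 = $46,545. Book value $267,460.
Year 5: 1,763 × $15 = $26,445. Book value $241,015.
Year 6: 2,833 × $15 = $42,495. Book value $198,520.
Accumulated through year 6 = $465,010 − $198,520 = $266,490.

$266,490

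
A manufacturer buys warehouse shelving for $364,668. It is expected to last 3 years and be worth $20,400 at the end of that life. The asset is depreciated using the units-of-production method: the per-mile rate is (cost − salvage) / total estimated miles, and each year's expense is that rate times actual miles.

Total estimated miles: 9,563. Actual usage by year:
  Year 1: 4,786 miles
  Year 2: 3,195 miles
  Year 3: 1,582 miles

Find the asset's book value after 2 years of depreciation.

Depreciable base = $364,668 − $20,400 = $344,268.
Rate = $344,268 / 9,563 miles = $36 per mile.
Year 1: 4,786 × $36 = $172,296. Book value $192,372.
Year 2: 3,195 × $36 = $115,020. Book value $77,352.

$77,352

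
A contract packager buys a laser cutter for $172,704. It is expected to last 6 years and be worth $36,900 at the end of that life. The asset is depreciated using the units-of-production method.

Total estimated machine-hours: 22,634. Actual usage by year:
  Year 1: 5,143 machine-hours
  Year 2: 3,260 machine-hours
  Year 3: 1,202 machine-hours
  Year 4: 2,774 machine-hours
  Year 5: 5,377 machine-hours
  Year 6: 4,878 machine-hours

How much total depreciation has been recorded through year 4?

$74,274

Depreciable base = $172,704 − $36,900 = $135,804.
Rate = $135,804 / 22,634 machine-hours = $6 per machine-hour.
Year 1: 5,143 × $6 = $30,858. Book value $141,846.
Year 2: 3,260 × $6 = $19,560. Book value $122,286.
Year 3: 1,202 × $6 = $7,212. Book value $115,074.
Year 4: 2,774 × $6 = $16,644. Book value $98,430.
Accumulated through year 4 = $172,704 − $98,430 = $74,274.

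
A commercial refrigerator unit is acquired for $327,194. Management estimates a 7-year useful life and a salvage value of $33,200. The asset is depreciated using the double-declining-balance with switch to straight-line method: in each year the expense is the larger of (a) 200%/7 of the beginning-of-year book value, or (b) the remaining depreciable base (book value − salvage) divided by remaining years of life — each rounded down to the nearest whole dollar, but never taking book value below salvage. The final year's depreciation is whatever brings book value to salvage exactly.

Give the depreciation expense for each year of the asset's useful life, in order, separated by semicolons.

$93,484; $66,774; $47,696; $34,068; $24,334; $17,382; $10,256

Depreciable base = $327,194 − $33,200 = $293,994.
Year 1: DB = ⌊$327,194 × 200%/7⌋ = $93,484; SL = ⌊$293,994/7⌋ = $41,999 → take DB $93,484. Book value $233,710.
Year 2: DB = ⌊$233,710 × 200%/7⌋ = $66,774; SL = ⌊$200,510/6⌋ = $33,418 → take DB $66,774. Book value $166,936.
Year 3: DB = ⌊$166,936 × 200%/7⌋ = $47,696; SL = ⌊$133,736/5⌋ = $26,747 → take DB $47,696. Book value $119,240.
Year 4: DB = ⌊$119,240 × 200%/7⌋ = $34,068; SL = ⌊$86,040/4⌋ = $21,510 → take DB $34,068. Book value $85,172.
Year 5: DB = ⌊$85,172 × 200%/7⌋ = $24,334; SL = ⌊$51,972/3⌋ = $17,324 → take DB $24,334. Book value $60,838.
Year 6: DB = ⌊$60,838 × 200%/7⌋ = $17,382; SL = ⌊$27,638/2⌋ = $13,819 → take DB $17,382. Book value $43,456.
Year 7 (final): $43,456 − $33,200 = $10,256. Book value $33,200.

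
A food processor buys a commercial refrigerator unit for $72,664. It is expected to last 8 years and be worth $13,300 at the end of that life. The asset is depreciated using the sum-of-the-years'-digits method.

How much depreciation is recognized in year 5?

$6,596

Depreciable base = $72,664 − $13,300 = $59,364.
Sum of the years' digits = 8+7+6+5+4+3+2+1 = 36.
Year 1: $59,364 × 8/36 = $13,192. Book value $59,472.
Year 2: $59,364 × 7/36 = $11,543. Book value $47,929.
Year 3: $59,364 × 6/36 = $9,894. Book value $38,035.
Year 4: $59,364 × 5/36 = $8,245. Book value $29,790.
Year 5: $59,364 × 4/36 = $6,596. Book value $23,194.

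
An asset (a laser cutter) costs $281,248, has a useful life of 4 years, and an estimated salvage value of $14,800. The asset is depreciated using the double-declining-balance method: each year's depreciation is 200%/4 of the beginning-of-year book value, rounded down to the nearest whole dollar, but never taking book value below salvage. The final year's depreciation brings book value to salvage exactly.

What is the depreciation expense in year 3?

$35,156

Depreciable base = $281,248 − $14,800 = $266,448.
Year 1: ⌊$281,248 × 200%/4⌋ = $140,624. Book value $140,624.
Year 2: ⌊$140,624 × 200%/4⌋ = $70,312. Book value $70,312.
Year 3: ⌊$70,312 × 200%/4⌋ = $35,156. Book value $35,156.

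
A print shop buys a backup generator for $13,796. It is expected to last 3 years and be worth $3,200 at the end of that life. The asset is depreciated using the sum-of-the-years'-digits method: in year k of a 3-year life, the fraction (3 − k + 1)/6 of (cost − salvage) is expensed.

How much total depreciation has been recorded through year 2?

Depreciable base = $13,796 − $3,200 = $10,596.
Sum of the years' digits = 3+2+1 = 6.
Year 1: $10,596 × 3/6 = $5,298. Book value $8,498.
Year 2: $10,596 × 2/6 = $3,532. Book value $4,966.
Accumulated through year 2 = $13,796 − $4,966 = $8,830.

$8,830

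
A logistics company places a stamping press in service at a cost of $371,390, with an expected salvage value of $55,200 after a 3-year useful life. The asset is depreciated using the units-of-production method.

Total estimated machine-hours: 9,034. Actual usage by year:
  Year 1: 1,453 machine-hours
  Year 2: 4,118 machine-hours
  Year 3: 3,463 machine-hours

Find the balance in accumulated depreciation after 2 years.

Depreciable base = $371,390 − $55,200 = $316,190.
Rate = $316,190 / 9,034 machine-hours = $35 per machine-hour.
Year 1: 1,453 × $35 = $50,855. Book value $320,535.
Year 2: 4,118 × $35 = $144,130. Book value $176,405.
Accumulated through year 2 = $371,390 − $176,405 = $194,985.

$194,985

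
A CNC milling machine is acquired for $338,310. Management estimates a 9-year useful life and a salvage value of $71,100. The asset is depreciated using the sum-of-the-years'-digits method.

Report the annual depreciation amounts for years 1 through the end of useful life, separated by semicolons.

$53,442; $47,504; $41,566; $35,628; $29,690; $23,752; $17,814; $11,876; $5,938

Depreciable base = $338,310 − $71,100 = $267,210.
Sum of the years' digits = 9+8+7+6+5+4+3+2+1 = 45.
Year 1: $267,210 × 9/45 = $53,442. Book value $284,868.
Year 2: $267,210 × 8/45 = $47,504. Book value $237,364.
Year 3: $267,210 × 7/45 = $41,566. Book value $195,798.
Year 4: $267,210 × 6/45 = $35,628. Book value $160,170.
Year 5: $267,210 × 5/45 = $29,690. Book value $130,480.
Year 6: $267,210 × 4/45 = $23,752. Book value $106,728.
Year 7: $267,210 × 3/45 = $17,814. Book value $88,914.
Year 8: $267,210 × 2/45 = $11,876. Book value $77,038.
Year 9: $267,210 × 1/45 = $5,938. Book value $71,100.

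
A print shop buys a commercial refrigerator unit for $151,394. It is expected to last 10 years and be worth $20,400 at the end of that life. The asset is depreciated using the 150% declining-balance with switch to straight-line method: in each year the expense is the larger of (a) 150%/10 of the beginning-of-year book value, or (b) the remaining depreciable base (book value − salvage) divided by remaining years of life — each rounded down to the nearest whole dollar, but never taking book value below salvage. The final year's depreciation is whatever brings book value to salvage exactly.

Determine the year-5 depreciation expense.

$11,854

Depreciable base = $151,394 − $20,400 = $130,994.
Year 1: DB = ⌊$151,394 × 150%/10⌋ = $22,709; SL = ⌊$130,994/10⌋ = $13,099 → take DB $22,709. Book value $128,685.
Year 2: DB = ⌊$128,685 × 150%/10⌋ = $19,302; SL = ⌊$108,285/9⌋ = $12,031 → take DB $19,302. Book value $109,383.
Year 3: DB = ⌊$109,383 × 150%/10⌋ = $16,407; SL = ⌊$88,983/8⌋ = $11,122 → take DB $16,407. Book value $92,976.
Year 4: DB = ⌊$92,976 × 150%/10⌋ = $13,946; SL = ⌊$72,576/7⌋ = $10,368 → take DB $13,946. Book value $79,030.
Year 5: DB = ⌊$79,030 × 150%/10⌋ = $11,854; SL = ⌊$58,630/6⌋ = $9,771 → take DB $11,854. Book value $67,176.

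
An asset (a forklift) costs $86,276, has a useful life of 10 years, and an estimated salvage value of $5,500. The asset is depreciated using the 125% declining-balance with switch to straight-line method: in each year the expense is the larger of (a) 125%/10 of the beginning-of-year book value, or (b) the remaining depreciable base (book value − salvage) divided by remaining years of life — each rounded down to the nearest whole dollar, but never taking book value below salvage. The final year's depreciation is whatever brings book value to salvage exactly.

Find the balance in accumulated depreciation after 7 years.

$58,361

Depreciable base = $86,276 − $5,500 = $80,776.
Year 1: DB = ⌊$86,276 × 125%/10⌋ = $10,784; SL = ⌊$80,776/10⌋ = $8,077 → take DB $10,784. Book value $75,492.
Year 2: DB = ⌊$75,492 × 125%/10⌋ = $9,436; SL = ⌊$69,992/9⌋ = $7,776 → take DB $9,436. Book value $66,056.
Year 3: DB = ⌊$66,056 × 125%/10⌋ = $8,257; SL = ⌊$60,556/8⌋ = $7,569 → take DB $8,257. Book value $57,799.
Year 4: DB = ⌊$57,799 × 125%/10⌋ = $7,224; SL = ⌊$52,299/7⌋ = $7,471 → take SL $7,471. Book value $50,328.
Year 5: DB = ⌊$50,328 × 125%/10⌋ = $6,291; SL = ⌊$44,828/6⌋ = $7,471 → take SL $7,471. Book value $42,857.
Year 6: DB = ⌊$42,857 × 125%/10⌋ = $5,357; SL = ⌊$37,357/5⌋ = $7,471 → take SL $7,471. Book value $35,386.
Year 7: DB = ⌊$35,386 × 125%/10⌋ = $4,423; SL = ⌊$29,886/4⌋ = $7,471 → take SL $7,471. Book value $27,915.
Accumulated through year 7 = $86,276 − $27,915 = $58,361.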